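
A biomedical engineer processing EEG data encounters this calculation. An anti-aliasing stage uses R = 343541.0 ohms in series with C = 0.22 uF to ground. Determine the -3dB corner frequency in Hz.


Cutoff frequency of a first-order RC filter:
fc = 1 / (2 * pi * R * C)
C = 0.22 uF = 2.2e-07 F
fc = 1 / (2 * pi * 343541.0 * 2.2e-07)
   = 1 / 0.47487698799503
   = 2.105809 Hz

2.105809 Hz


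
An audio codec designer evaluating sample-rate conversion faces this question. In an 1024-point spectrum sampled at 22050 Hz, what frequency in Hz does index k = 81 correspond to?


Frequency of DFT bin k:
f_k = k * fs / N
    = 81 * 22050 / 1024
    = 1786050 / 1024
    = 1744.189 Hz

1744.189 Hz


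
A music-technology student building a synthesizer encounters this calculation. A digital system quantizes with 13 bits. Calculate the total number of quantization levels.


Number of quantization levels = 2^N
= 2^13
= 8192

8192


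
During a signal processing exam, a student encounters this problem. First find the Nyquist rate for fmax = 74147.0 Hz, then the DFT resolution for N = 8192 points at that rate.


Step 1 — Nyquist sampling rate:
fs = 2 * fmax = 2 * 74147.0 = 148294.0 Hz

Step 2 — DFT bin spacing:
df = fs / N = 148294.0 / 8192 = 18.1023 Hz

18.1023 Hz


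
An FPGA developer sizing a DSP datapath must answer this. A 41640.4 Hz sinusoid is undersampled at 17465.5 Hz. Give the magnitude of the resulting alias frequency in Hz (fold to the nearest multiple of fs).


Compute the nearest integer multiple of fs to the signal:
n = round(41640.4 / 17465.5) = 2
f_alias = |41640.4 - 2 * 17465.5|
        = |41640.4 - 34931.0|
        = 6709.4 Hz

6709.4


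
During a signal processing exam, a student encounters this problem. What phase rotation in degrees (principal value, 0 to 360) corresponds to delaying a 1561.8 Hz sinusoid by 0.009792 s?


Phase shift from frequency and time delay:
phi = 360 * f * t_delay
    = 360 * 1561.8 * 0.009792
    = 5505.53 degrees
    mod 360 = 105.53 degrees

105.53 degrees


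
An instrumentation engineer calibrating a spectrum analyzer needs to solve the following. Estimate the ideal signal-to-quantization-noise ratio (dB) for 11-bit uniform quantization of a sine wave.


Theoretical SNR for a full-scale sinusoid:
SNR = 6.02 * N + 1.76
    = 6.02 * 11 + 1.76
    = 66.22 + 1.76
    = 67.98 dB

67.98 dB


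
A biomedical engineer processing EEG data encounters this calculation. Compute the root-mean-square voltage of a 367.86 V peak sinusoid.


RMS voltage for a sinusoidal waveform:
V_rms = V_peak / sqrt(2)
      = 367.86 / 1.414214
      = 260.116 V

260.116 V


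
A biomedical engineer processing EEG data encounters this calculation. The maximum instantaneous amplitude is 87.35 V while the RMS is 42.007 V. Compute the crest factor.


Crest factor is the ratio of peak to RMS:
CF = V_peak / V_rms
   = 87.35 / 42.007
   = 2.0794

2.0794


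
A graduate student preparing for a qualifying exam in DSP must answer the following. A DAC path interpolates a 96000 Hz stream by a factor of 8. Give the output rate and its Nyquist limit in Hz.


Step 1 — output sample rate after interpolation by L:
fs_out = L * fs_in = 8 * 96000 = 768000 Hz

Step 2 — Nyquist frequency of the output stream:
f_Nyq = fs_out / 2 = 768000 / 2 = 384000.0 Hz

fs_out = 768000 Hz; f_Nyquist = 384000.0 Hz


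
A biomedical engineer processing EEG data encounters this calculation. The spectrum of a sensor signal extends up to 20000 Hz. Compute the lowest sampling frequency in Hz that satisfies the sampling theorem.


The Nyquist rate is twice the maximum frequency component.
fs_min = 2 * fmax
      = 2 * 20000
      = 40000 Hz

40000


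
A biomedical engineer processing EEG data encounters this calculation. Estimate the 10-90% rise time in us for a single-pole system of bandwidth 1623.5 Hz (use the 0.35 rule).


Rise time from bandwidth relationship:
tr = 0.35 / BW
   = 0.35 / 1623.5
   = 0.0002155836156 s
   = 215.5836 us

215.5836 us


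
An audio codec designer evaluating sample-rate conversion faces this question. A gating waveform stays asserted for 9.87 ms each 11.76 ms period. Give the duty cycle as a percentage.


Duty cycle as a percentage:
DC = (t_on / T) * 100
   = (9.87 / 11.76) * 100
   = 0.839286 * 100
   = 83.93 %

83.93 %


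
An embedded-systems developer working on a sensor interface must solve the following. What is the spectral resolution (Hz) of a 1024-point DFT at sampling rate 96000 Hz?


DFT frequency resolution:
df = fs / N
   = 96000 / 1024
   = 93.75 Hz

93.75 Hz


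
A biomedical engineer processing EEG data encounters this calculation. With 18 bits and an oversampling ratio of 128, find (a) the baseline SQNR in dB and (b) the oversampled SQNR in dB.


Step 1 — baseline SQNR at Nyquist:
SQNR_base = 6.02*N + 1.76
          = 6.02*18 + 1.76
          = 110.12 dB

Step 2 — oversampling processing gain:
G = 10*log10(OSR) = 10*log10(128) = 21.07 dB

Step 3 — total:
SQNR_total = 110.12 + 21.07 = 131.19 dB

Base SQNR = 110.12 dB; oversampled SQNR = 131.19 dB


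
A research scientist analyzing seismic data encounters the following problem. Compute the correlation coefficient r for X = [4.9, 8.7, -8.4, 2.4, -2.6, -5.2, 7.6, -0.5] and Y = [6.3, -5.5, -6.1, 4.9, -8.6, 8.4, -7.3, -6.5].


Pearson correlation coefficient (population):
r = cov(X,Y) / (std(X) * std(Y))
Mean X = 0.8625, Mean Y = -1.8
Cov(X,Y) = -1.88875
Std(X) = 5.721437, Std(Y) = 6.569817
r = -0.0502

-0.0502


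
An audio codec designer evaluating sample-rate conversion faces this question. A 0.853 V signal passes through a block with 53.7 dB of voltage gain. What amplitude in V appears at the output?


Output voltage from dB gain:
V_out = V_in * 10^(gain_dB / 20)
      = 0.853 * 10^(53.7 / 20)
      = 0.853 * 484.172368
      = 412.999 V

412.999 V


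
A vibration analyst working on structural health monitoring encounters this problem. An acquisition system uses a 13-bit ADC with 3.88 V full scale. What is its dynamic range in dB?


Dynamic range from full-scale to LSB:
V_min = V_max / 2^bits = 3.88 / 2^13
DR = 20 * log10(V_max / V_min)
   = 20 * log10(2^13)
   = 20 * 13 * log10(2)
   = 78.27 dB

78.27 dB


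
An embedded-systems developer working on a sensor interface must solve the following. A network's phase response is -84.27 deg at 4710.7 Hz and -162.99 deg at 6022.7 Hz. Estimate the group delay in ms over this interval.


Group delay from phase difference:
tau = -d(phi)/d(omega)
d(phi) = -78.72 deg = -1.373923 rad
d(omega) = 2*pi*(6022.7 - 4710.7) = 8243.5391 rad/s
tau = -(-1.373923) / 8243.5391
    = 0.1667 ms

0.1667 ms


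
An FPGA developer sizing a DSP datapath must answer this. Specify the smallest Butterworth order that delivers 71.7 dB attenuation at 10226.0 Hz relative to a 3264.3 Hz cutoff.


Butterworth filter order formula:
n = log10(10^(A/10) - 1) / (2 * log10(f_stop/f_pass))
10^(71.7/10) - 1 = 14791082.8817
f_stop/f_pass = 10226.0 / 3264.3 = 3.1327
n = 7.2291 -> ceil = 8

8


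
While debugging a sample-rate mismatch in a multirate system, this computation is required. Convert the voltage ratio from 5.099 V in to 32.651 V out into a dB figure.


Voltage gain in dB:
G = 20 * log10(Vout / Vin)
  = 20 * log10(32.651 / 5.099)
  = 20 * log10(6.403412)
  = 20 * 0.806411
  = 16.13 dB

16.13 dB


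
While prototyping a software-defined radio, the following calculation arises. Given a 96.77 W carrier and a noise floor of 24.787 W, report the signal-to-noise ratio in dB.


SNR in decibels:
SNR = 10 * log10(Ps / Pn)
    = 10 * log10(96.77 / 24.787)
    = 10 * log10(3.9041)
    = 10 * 0.5915
    = 5.92 dB

5.92 dB


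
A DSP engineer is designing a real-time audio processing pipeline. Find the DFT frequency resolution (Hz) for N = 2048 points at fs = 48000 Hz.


DFT frequency resolution:
df = fs / N
   = 48000 / 2048
   = 23.4375 Hz

23.4375 Hz


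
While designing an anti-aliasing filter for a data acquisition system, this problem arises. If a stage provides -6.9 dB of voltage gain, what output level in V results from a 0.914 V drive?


Output voltage from dB gain:
V_out = V_in * 10^(gain_dB / 20)
      = 0.914 * 10^(-6.9 / 20)
      = 0.914 * 0.451856
      = 0.413 V

0.413 V


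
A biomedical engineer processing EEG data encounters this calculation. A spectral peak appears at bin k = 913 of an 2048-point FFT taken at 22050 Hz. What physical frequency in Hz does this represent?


Frequency of DFT bin k:
f_k = k * fs / N
    = 913 * 22050 / 2048
    = 20131650 / 2048
    = 9829.907 Hz

9829.907 Hz


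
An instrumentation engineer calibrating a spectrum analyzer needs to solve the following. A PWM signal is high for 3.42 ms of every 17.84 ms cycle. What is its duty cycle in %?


Duty cycle as a percentage:
DC = (t_on / T) * 100
   = (3.42 / 17.84) * 100
   = 0.191704 * 100
   = 19.17 %

19.17 %


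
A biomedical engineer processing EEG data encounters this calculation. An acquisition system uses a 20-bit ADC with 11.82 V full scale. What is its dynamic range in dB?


Dynamic range from full-scale to LSB:
V_min = V_max / 2^bits = 11.82 / 2^20
DR = 20 * log10(V_max / V_min)
   = 20 * log10(2^20)
   = 20 * 20 * log10(2)
   = 120.41 dB

120.41 dB


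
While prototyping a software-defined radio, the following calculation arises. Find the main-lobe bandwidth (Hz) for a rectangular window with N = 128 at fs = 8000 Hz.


Main lobe width for a rectangular window:
Width = 2 * fs / N
      = 2 * 8000 / 128
      = 16000 / 128
      = 125.0 Hz

125.0 Hz


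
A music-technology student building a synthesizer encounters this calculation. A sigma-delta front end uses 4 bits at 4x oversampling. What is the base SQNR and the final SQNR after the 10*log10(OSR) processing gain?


Step 1 — baseline SQNR at Nyquist:
SQNR_base = 6.02*N + 1.76
          = 6.02*4 + 1.76
          = 25.84 dB

Step 2 — oversampling processing gain:
G = 10*log10(OSR) = 10*log10(4) = 6.02 dB

Step 3 — total:
SQNR_total = 25.84 + 6.02 = 31.86 dB

Base SQNR = 25.84 dB; oversampled SQNR = 31.86 dB


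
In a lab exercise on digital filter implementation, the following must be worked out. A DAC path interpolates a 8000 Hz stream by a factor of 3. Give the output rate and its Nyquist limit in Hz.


Step 1 — output sample rate after interpolation by L:
fs_out = L * fs_in = 3 * 8000 = 24000 Hz

Step 2 — Nyquist frequency of the output stream:
f_Nyq = fs_out / 2 = 24000 / 2 = 12000.0 Hz

fs_out = 24000 Hz; f_Nyquist = 12000.0 Hz


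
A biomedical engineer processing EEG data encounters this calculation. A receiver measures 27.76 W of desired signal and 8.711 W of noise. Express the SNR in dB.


SNR in decibels:
SNR = 10 * log10(Ps / Pn)
    = 10 * log10(27.76 / 8.711)
    = 10 * log10(3.1868)
    = 10 * 0.5034
    = 5.03 dB

5.03 dB


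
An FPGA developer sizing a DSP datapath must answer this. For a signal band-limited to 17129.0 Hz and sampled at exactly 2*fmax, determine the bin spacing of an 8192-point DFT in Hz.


Step 1 — Nyquist sampling rate:
fs = 2 * fmax = 2 * 17129.0 = 34258.0 Hz

Step 2 — DFT bin spacing:
df = fs / N = 34258.0 / 8192 = 4.1819 Hz

4.1819 Hz


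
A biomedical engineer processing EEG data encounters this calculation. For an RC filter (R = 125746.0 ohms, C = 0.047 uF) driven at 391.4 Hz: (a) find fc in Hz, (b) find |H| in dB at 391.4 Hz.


Step 1 — cutoff frequency:
fc = 1 / (2*pi*R*C)
C = 0.047 uF = 4.7e-08 F
fc = 1 / (2*pi*125746.0*4.7e-08)
   = 26.9295 Hz

Step 2 — magnitude at f = 391.4 Hz:
|H(f)| = 1 / sqrt(1 + (f/fc)^2)
f/fc = 391.4 / 26.9295 = 14.534247
|H| = 1 / sqrt(1 + 211.244336) = 0.0686407
|H|_dB = 20*log10(0.0686407) = -23.27 dB

fc = 26.9295 Hz; |H(391.4 Hz)| = -23.27 dB


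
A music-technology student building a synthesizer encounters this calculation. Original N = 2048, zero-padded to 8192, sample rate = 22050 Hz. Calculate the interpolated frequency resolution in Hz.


Frequency resolution after zero-padding:
N_padded = 2048 * 4 = 8192
df = fs / N_padded
   = 22050 / 8192
   = 2.6917 Hz

2.6917 Hz


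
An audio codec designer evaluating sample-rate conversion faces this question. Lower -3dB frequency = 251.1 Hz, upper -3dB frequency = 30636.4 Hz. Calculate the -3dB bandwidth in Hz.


Bandwidth is the difference of -3dB frequencies:
BW = f_high - f_low
   = 30636.4 - 251.1
   = 30385.3 Hz

30385.3 Hz


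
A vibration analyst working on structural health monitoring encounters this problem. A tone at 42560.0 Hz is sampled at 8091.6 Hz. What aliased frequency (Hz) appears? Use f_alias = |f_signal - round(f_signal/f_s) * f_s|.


Compute the nearest integer multiple of fs to the signal:
n = round(42560.0 / 8091.6) = 5
f_alias = |42560.0 - 5 * 8091.6|
        = |42560.0 - 40458.0|
        = 2102.0 Hz

2102.0


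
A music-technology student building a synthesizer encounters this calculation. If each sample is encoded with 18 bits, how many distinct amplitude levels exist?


Number of quantization levels = 2^N
= 2^18
= 262144

262144


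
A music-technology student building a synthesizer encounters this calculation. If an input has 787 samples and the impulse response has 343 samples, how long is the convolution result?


Linear convolution output length:
L = N + M - 1
  = 787 + 343 - 1
  = 1129 samples

1129


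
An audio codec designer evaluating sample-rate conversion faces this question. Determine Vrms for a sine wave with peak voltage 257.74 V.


RMS voltage for a sinusoidal waveform:
V_rms = V_peak / sqrt(2)
      = 257.74 / 1.414214
      = 182.25 V

182.25 V


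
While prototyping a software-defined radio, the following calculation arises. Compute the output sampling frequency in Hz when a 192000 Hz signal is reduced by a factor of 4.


Decimation reduces the sample rate:
fs_out = fs_in / M
       = 192000 / 4
       = 48000.0 Hz

48000.0 Hz


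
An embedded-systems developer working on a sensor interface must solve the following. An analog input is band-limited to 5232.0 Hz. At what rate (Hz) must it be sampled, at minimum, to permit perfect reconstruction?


The Nyquist rate is twice the maximum frequency component.
fs_min = 2 * fmax
      = 2 * 5232.0
      = 10464.0 Hz

10464.0


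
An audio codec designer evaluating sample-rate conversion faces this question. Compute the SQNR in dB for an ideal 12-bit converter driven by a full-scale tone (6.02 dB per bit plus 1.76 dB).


Theoretical SNR for a full-scale sinusoid:
SNR = 6.02 * N + 1.76
    = 6.02 * 12 + 1.76
    = 72.24 + 1.76
    = 74.0 dB

74.0 dB


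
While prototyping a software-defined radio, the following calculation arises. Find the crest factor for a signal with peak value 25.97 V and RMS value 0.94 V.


Crest factor is the ratio of peak to RMS:
CF = V_peak / V_rms
   = 25.97 / 0.94
   = 27.6277

27.6277


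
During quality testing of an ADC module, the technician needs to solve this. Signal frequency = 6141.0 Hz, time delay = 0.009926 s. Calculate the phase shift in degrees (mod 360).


Phase shift from frequency and time delay:
phi = 360 * f * t_delay
    = 360 * 6141.0 * 0.009926
    = 21944.0 degrees
    mod 360 = 344.0 degrees

344.0 degrees


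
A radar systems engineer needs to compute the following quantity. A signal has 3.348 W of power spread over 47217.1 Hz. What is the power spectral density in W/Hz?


Power spectral density:
PSD = P / BW
    = 3.348 / 47217.1
    = 7.091e-05 W/Hz

7.091e-05 W/Hz


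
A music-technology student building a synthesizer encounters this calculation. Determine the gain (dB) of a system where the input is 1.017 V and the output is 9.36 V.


Voltage gain in dB:
G = 20 * log10(Vout / Vin)
  = 20 * log10(9.36 / 1.017)
  = 20 * log10(9.20354)
  = 20 * 0.963955
  = 19.28 dB

19.28 dB


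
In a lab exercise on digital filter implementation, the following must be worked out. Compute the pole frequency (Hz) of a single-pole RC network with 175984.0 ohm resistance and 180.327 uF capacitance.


Cutoff frequency of a first-order RC filter:
fc = 1 / (2 * pi * R * C)
C = 180.327 uF = 0.000180327 F
fc = 1 / (2 * pi * 175984.0 * 0.000180327)
   = 1 / 199.39479196494
   = 0.005015 Hz

0.005015 Hz


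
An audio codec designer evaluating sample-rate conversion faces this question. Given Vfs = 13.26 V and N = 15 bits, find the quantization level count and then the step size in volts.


Step 1 — number of quantization levels:
L = 2^N = 2^15 = 32768

Step 2 — LSB step size:
delta = Vfs / L
      = 13.26 / 32768
      = 0.00040466 V

Levels = 32768; step size = 0.00040466 V


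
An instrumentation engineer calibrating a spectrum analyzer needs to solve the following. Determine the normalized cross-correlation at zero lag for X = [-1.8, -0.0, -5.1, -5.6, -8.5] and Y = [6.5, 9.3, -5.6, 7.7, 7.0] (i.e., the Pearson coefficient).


Pearson correlation coefficient (population):
r = cov(X,Y) / (std(X) * std(Y))
Mean X = -4.2, Mean Y = 4.98
Cov(X,Y) = 3.764
Std(X) = 2.988645, Std(Y) = 5.373788
r = 0.2344

0.2344


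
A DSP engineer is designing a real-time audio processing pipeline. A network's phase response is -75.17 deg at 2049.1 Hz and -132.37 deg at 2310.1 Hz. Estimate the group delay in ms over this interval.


Group delay from phase difference:
tau = -d(phi)/d(omega)
d(phi) = -57.2 deg = -0.998328 rad
d(omega) = 2*pi*(2310.1 - 2049.1) = 1639.9114 rad/s
tau = -(-0.998328) / 1639.9114
    = 0.6088 ms

0.6088 ms


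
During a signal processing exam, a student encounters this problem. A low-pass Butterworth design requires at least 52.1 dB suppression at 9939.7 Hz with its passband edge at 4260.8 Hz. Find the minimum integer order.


Butterworth filter order formula:
n = log10(10^(A/10) - 1) / (2 * log10(f_stop/f_pass))
10^(52.1/10) - 1 = 162180.0097
f_stop/f_pass = 9939.7 / 4260.8 = 2.3328
n = 7.0811 -> ceil = 8

8


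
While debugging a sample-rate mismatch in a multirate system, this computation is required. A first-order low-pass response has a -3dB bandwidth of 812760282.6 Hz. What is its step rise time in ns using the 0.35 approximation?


Rise time from bandwidth relationship:
tr = 0.35 / BW
   = 0.35 / 812760282.6
   = 4.30631279e-10 s
   = 0.4306 ns

0.4306 ns


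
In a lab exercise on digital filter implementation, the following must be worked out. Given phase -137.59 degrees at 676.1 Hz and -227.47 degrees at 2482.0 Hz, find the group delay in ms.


Group delay from phase difference:
tau = -d(phi)/d(omega)
d(phi) = -89.88 deg = -1.568702 rad
d(omega) = 2*pi*(2482.0 - 676.1) = 11346.8043 rad/s
tau = -(-1.568702) / 11346.8043
    = 0.1383 ms

0.1383 ms


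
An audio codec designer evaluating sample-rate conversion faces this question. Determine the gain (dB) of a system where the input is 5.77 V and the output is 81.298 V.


Voltage gain in dB:
G = 20 * log10(Vout / Vin)
  = 20 * log10(81.298 / 5.77)
  = 20 * log10(14.089775)
  = 20 * 1.148904
  = 22.98 dB

22.98 dB


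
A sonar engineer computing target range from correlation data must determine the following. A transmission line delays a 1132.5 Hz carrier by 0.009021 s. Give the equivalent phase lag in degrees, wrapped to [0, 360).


Phase shift from frequency and time delay:
phi = 360 * f * t_delay
    = 360 * 1132.5 * 0.009021
    = 3677.86 degrees
    mod 360 = 77.86 degrees

77.86 degrees


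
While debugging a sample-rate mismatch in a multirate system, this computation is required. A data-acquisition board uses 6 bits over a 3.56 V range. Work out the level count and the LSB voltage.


Step 1 — number of quantization levels:
L = 2^N = 2^6 = 64

Step 2 — LSB step size:
delta = Vfs / L
      = 3.56 / 64
      = 0.055625 V

Levels = 64; step size = 0.055625 V


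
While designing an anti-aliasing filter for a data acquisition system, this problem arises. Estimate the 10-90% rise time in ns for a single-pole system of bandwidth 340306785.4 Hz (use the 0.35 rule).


Rise time from bandwidth relationship:
tr = 0.35 / BW
   = 0.35 / 340306785.4
   = 1.028483754e-09 s
   = 1.0285 ns

1.0285 ns


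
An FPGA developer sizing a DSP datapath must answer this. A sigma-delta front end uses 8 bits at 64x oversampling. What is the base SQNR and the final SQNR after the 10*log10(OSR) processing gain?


Step 1 — baseline SQNR at Nyquist:
SQNR_base = 6.02*N + 1.76
          = 6.02*8 + 1.76
          = 49.92 dB

Step 2 — oversampling processing gain:
G = 10*log10(OSR) = 10*log10(64) = 18.06 dB

Step 3 — total:
SQNR_total = 49.92 + 18.06 = 67.98 dB

Base SQNR = 49.92 dB; oversampled SQNR = 67.98 dB


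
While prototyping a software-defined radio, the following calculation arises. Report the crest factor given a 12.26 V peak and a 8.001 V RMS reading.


Crest factor is the ratio of peak to RMS:
CF = V_peak / V_rms
   = 12.26 / 8.001
   = 1.5323

1.5323


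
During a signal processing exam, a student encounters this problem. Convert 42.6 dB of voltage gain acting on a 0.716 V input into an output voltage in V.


Output voltage from dB gain:
V_out = V_in * 10^(gain_dB / 20)
      = 0.716 * 10^(42.6 / 20)
      = 0.716 * 134.896288
      = 96.5857 V

96.5857 V


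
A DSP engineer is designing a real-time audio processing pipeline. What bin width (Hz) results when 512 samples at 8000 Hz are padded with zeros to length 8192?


Frequency resolution after zero-padding:
N_padded = 512 * 16 = 8192
df = fs / N_padded
   = 8000 / 8192
   = 0.9766 Hz

0.9766 Hz


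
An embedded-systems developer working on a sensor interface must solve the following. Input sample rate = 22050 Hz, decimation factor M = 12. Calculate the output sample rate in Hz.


Decimation reduces the sample rate:
fs_out = fs_in / M
       = 22050 / 12
       = 1837.5 Hz

1837.5 Hz


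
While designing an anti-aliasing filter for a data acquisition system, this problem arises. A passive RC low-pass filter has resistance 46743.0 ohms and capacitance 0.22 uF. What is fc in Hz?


Cutoff frequency of a first-order RC filter:
fc = 1 / (2 * pi * R * C)
C = 0.22 uF = 2.2e-07 F
fc = 1 / (2 * pi * 46743.0 * 2.2e-07)
   = 1 / 0.064612884778969
   = 15.476789 Hz

15.476789 Hz


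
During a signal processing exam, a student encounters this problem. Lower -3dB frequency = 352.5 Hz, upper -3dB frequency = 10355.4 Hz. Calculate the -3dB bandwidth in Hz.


Bandwidth is the difference of -3dB frequencies:
BW = f_high - f_low
   = 10355.4 - 352.5
   = 10002.9 Hz

10002.9 Hz


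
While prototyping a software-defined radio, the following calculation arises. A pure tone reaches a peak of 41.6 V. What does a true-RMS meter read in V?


RMS voltage for a sinusoidal waveform:
V_rms = V_peak / sqrt(2)
      = 41.6 / 1.414214
      = 29.416 V

29.416 V


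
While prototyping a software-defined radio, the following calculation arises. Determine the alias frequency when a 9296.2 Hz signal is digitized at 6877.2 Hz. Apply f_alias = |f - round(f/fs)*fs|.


Compute the nearest integer multiple of fs to the signal:
n = round(9296.2 / 6877.2) = 1
f_alias = |9296.2 - 1 * 6877.2|
        = |9296.2 - 6877.2|
        = 2419.0 Hz

2419.0


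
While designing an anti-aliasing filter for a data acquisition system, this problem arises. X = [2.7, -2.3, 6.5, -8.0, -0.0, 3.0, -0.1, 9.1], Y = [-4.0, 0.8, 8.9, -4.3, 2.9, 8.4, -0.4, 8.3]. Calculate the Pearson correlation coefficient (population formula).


Pearson correlation coefficient (population):
r = cov(X,Y) / (std(X) * std(Y))
Mean X = 1.3625, Mean Y = 2.575
Cov(X,Y) = 19.039062
Std(X) = 4.947206, Std(Y) = 5.115112
r = 0.7524

0.7524


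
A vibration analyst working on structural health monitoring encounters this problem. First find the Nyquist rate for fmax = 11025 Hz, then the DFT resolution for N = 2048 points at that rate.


Step 1 — Nyquist sampling rate:
fs = 2 * fmax = 2 * 11025 = 22050 Hz

Step 2 — DFT bin spacing:
df = fs / N = 22050 / 2048 = 10.7666 Hz

10.7666 Hz


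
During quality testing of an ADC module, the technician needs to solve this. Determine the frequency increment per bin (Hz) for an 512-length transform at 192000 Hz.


DFT frequency resolution:
df = fs / N
   = 192000 / 512
   = 375.0 Hz

375.0 Hz


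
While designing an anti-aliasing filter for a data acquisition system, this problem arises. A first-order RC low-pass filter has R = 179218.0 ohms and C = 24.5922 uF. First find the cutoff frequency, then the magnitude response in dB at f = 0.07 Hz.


Step 1 — cutoff frequency:
fc = 1 / (2*pi*R*C)
C = 24.5922 uF = 2.45922e-05 F
fc = 1 / (2*pi*179218.0*2.45922e-05)
   = 0.0361111 Hz

Step 2 — magnitude at f = 0.07 Hz:
|H(f)| = 1 / sqrt(1 + (f/fc)^2)
f/fc = 0.07 / 0.0361111 = 1.938462
|H| = 1 / sqrt(1 + 3.757635) = 0.4584632
|H|_dB = 20*log10(0.4584632) = -6.77 dB

fc = 0.0361111 Hz; |H(0.07 Hz)| = -6.77 dB


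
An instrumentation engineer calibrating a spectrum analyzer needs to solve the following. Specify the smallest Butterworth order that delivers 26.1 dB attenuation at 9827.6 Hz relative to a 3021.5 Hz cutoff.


Butterworth filter order formula:
n = log10(10^(A/10) - 1) / (2 * log10(f_stop/f_pass))
10^(26.1/10) - 1 = 406.3803
f_stop/f_pass = 9827.6 / 3021.5 = 3.2526
n = 2.5467 -> ceil = 3

3


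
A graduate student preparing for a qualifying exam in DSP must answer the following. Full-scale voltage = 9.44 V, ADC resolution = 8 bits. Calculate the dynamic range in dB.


Dynamic range from full-scale to LSB:
V_min = V_max / 2^bits = 9.44 / 2^8
DR = 20 * log10(V_max / V_min)
   = 20 * log10(2^8)
   = 20 * 8 * log10(2)
   = 48.16 dB

48.16 dB


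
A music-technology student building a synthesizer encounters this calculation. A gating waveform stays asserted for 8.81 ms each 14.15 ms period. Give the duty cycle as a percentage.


Duty cycle as a percentage:
DC = (t_on / T) * 100
   = (8.81 / 14.15) * 100
   = 0.622615 * 100
   = 62.26 %

62.26 %


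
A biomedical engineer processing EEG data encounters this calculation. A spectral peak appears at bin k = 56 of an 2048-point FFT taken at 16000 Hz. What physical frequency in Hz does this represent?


Frequency of DFT bin k:
f_k = k * fs / N
    = 56 * 16000 / 2048
    = 896000 / 2048
    = 437.5 Hz

437.5 Hz


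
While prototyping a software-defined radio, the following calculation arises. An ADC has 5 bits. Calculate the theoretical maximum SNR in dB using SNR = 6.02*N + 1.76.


Theoretical SNR for a full-scale sinusoid:
SNR = 6.02 * N + 1.76
    = 6.02 * 5 + 1.76
    = 30.1 + 1.76
    = 31.86 dB

31.86 dB


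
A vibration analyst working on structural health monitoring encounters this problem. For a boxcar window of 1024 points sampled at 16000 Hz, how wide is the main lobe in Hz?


Main lobe width for a rectangular window:
Width = 2 * fs / N
      = 2 * 16000 / 1024
      = 32000 / 1024
      = 31.25 Hz

31.25 Hz


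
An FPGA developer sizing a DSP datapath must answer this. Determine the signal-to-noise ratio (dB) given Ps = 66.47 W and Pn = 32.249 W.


SNR in decibels:
SNR = 10 * log10(Ps / Pn)
    = 10 * log10(66.47 / 32.249)
    = 10 * log10(2.0611)
    = 10 * 0.3141
    = 3.14 dB

3.14 dB


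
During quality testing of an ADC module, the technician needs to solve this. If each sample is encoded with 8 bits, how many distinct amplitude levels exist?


Number of quantization levels = 2^N
= 2^8
= 256

256


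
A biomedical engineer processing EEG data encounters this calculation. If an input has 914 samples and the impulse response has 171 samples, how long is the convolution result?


Linear convolution output length:
L = N + M - 1
  = 914 + 171 - 1
  = 1084 samples

1084


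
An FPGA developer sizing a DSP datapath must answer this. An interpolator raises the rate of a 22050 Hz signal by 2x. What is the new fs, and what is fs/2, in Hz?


Step 1 — output sample rate after interpolation by L:
fs_out = L * fs_in = 2 * 22050 = 44100 Hz

Step 2 — Nyquist frequency of the output stream:
f_Nyq = fs_out / 2 = 44100 / 2 = 22050.0 Hz

fs_out = 44100 Hz; f_Nyquist = 22050.0 Hz


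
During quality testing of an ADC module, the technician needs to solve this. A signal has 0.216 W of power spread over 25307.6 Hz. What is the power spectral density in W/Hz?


Power spectral density:
PSD = P / BW
    = 0.216 / 25307.6
    = 8.53e-06 W/Hz

8.53e-06 W/Hz


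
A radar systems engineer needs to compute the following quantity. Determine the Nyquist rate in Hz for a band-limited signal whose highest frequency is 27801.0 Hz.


The Nyquist rate is twice the maximum frequency component.
fs_min = 2 * fmax
      = 2 * 27801.0
      = 55602.0 Hz

55602.0


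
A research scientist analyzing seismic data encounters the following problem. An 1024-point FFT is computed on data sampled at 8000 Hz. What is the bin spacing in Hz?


DFT frequency resolution:
df = fs / N
   = 8000 / 1024
   = 7.8125 Hz

7.8125 Hz


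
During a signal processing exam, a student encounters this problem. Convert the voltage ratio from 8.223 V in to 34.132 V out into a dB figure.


Voltage gain in dB:
G = 20 * log10(Vout / Vin)
  = 20 * log10(34.132 / 8.223)
  = 20 * log10(4.150797)
  = 20 * 0.618131
  = 12.36 dB

12.36 dB


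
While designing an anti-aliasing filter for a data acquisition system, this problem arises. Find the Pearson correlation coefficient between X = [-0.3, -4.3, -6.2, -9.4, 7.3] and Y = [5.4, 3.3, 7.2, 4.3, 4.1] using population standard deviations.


Pearson correlation coefficient (population):
r = cov(X,Y) / (std(X) * std(Y))
Mean X = -2.58, Mean Y = 4.86
Cov(X,Y) = -1.6492
Std(X) = 5.751313, Std(Y) = 1.348481
r = -0.2126

-0.2126


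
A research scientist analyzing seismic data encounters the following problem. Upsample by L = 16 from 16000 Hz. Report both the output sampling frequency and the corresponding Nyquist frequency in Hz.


Step 1 — output sample rate after interpolation by L:
fs_out = L * fs_in = 16 * 16000 = 256000 Hz

Step 2 — Nyquist frequency of the output stream:
f_Nyq = fs_out / 2 = 256000 / 2 = 128000.0 Hz

fs_out = 256000 Hz; f_Nyquist = 128000.0 Hz


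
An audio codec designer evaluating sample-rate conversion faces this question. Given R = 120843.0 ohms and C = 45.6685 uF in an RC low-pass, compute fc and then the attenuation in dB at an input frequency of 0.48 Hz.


Step 1 — cutoff frequency:
fc = 1 / (2*pi*R*C)
C = 45.6685 uF = 4.56685e-05 F
fc = 1 / (2*pi*120843.0*4.56685e-05)
   = 0.0288391 Hz

Step 2 — magnitude at f = 0.48 Hz:
|H(f)| = 1 / sqrt(1 + (f/fc)^2)
f/fc = 0.48 / 0.0288391 = 16.64407
|H| = 1 / sqrt(1 + 277.025066) = 0.0599733
|H|_dB = 20*log10(0.0599733) = -24.44 dB

fc = 0.0288391 Hz; |H(0.48 Hz)| = -24.44 dB


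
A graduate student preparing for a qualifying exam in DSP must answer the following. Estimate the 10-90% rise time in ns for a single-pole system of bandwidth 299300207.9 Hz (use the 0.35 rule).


Rise time from bandwidth relationship:
tr = 0.35 / BW
   = 0.35 / 299300207.9
   = 1.169394443e-09 s
   = 1.1694 ns

1.1694 ns


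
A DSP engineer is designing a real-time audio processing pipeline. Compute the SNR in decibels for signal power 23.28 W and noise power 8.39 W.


SNR in decibels:
SNR = 10 * log10(Ps / Pn)
    = 10 * log10(23.28 / 8.39)
    = 10 * log10(2.7747)
    = 10 * 0.4432
    = 4.43 dB

4.43 dB


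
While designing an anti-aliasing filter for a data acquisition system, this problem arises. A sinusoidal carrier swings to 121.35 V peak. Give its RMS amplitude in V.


RMS voltage for a sinusoidal waveform:
V_rms = V_peak / sqrt(2)
      = 121.35 / 1.414214
      = 85.807 V

85.807 V


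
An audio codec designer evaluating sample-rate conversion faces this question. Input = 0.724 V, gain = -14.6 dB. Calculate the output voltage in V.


Output voltage from dB gain:
V_out = V_in * 10^(gain_dB / 20)
      = 0.724 * 10^(-14.6 / 20)
      = 0.724 * 0.186209
      = 0.1348 V

0.1348 V


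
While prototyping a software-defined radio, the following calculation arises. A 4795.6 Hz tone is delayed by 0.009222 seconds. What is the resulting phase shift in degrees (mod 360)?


Phase shift from frequency and time delay:
phi = 360 * f * t_delay
    = 360 * 4795.6 * 0.009222
    = 15921.01 degrees
    mod 360 = 81.01 degrees

81.01 degrees


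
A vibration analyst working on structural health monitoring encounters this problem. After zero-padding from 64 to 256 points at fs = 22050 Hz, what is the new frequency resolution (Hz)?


Frequency resolution after zero-padding:
N_padded = 64 * 4 = 256
df = fs / N_padded
   = 22050 / 256
   = 86.1328 Hz

86.1328 Hz


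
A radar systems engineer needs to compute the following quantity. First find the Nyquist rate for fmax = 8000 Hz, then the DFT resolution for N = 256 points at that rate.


Step 1 — Nyquist sampling rate:
fs = 2 * fmax = 2 * 8000 = 16000 Hz

Step 2 — DFT bin spacing:
df = fs / N = 16000 / 256 = 62.5 Hz

62.5 Hz


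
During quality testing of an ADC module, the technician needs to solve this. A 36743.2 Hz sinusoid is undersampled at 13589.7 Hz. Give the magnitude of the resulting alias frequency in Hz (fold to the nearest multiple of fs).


Compute the nearest integer multiple of fs to the signal:
n = round(36743.2 / 13589.7) = 3
f_alias = |36743.2 - 3 * 13589.7|
        = |36743.2 - 40769.1|
        = 4025.9 Hz

4025.9


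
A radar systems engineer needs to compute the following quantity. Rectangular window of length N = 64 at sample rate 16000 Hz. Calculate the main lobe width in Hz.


Main lobe width for a rectangular window:
Width = 2 * fs / N
      = 2 * 16000 / 64
      = 32000 / 64
      = 500.0 Hz

500.0 Hz


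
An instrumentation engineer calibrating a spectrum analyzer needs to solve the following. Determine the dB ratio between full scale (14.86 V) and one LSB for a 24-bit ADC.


Dynamic range from full-scale to LSB:
V_min = V_max / 2^bits = 14.86 / 2^24
DR = 20 * log10(V_max / V_min)
   = 20 * log10(2^24)
   = 20 * 24 * log10(2)
   = 144.49 dB

144.49 dB


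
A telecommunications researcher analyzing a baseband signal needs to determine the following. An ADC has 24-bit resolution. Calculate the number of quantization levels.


Number of quantization levels = 2^N
= 2^24
= 16777216

16777216


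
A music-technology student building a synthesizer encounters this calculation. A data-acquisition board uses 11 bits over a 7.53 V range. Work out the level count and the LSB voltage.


Step 1 — number of quantization levels:
L = 2^N = 2^11 = 2048

Step 2 — LSB step size:
delta = Vfs / L
      = 7.53 / 2048
      = 0.00367676 V

Levels = 2048; step size = 0.00367676 V


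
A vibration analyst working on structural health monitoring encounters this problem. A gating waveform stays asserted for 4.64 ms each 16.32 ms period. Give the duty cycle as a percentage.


Duty cycle as a percentage:
DC = (t_on / T) * 100
   = (4.64 / 16.32) * 100
   = 0.284314 * 100
   = 28.43 %

28.43 %


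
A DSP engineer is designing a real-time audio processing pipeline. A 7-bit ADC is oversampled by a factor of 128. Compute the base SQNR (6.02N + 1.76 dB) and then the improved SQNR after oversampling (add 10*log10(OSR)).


Step 1 — baseline SQNR at Nyquist:
SQNR_base = 6.02*N + 1.76
          = 6.02*7 + 1.76
          = 43.9 dB

Step 2 — oversampling processing gain:
G = 10*log10(OSR) = 10*log10(128) = 21.07 dB

Step 3 — total:
SQNR_total = 43.9 + 21.07 = 64.97 dB

Base SQNR = 43.9 dB; oversampled SQNR = 64.97 dB


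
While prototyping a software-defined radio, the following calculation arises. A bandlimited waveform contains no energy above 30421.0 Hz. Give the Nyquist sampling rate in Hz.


The Nyquist rate is twice the maximum frequency component.
fs_min = 2 * fmax
      = 2 * 30421.0
      = 60842.0 Hz

60842.0


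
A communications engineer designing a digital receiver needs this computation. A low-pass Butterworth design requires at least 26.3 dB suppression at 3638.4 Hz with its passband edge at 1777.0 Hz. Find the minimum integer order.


Butterworth filter order formula:
n = log10(10^(A/10) - 1) / (2 * log10(f_stop/f_pass))
10^(26.3/10) - 1 = 425.5795
f_stop/f_pass = 3638.4 / 1777.0 = 2.0475
n = 4.2236 -> ceil = 5

5


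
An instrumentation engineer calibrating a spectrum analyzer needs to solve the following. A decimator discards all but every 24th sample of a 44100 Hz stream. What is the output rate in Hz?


Decimation reduces the sample rate:
fs_out = fs_in / M
       = 44100 / 24
       = 1837.5 Hz

1837.5 Hz


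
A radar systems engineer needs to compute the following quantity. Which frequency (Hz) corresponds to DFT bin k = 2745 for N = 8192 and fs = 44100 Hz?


Frequency of DFT bin k:
f_k = k * fs / N
    = 2745 * 44100 / 8192
    = 121054500 / 8192
    = 14777.161 Hz

14777.161 Hz


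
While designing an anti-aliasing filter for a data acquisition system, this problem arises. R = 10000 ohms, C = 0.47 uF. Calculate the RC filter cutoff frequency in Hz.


Cutoff frequency of a first-order RC filter:
fc = 1 / (2 * pi * R * C)
C = 0.47 uF = 4.7e-07 F
fc = 1 / (2 * pi * 10000 * 4.7e-07)
   = 1 / 0.029530970943744
   = 33.862754 Hz

33.862754 Hz


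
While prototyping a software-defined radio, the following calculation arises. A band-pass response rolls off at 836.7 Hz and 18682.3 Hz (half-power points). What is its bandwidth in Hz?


Bandwidth is the difference of -3dB frequencies:
BW = f_high - f_low
   = 18682.3 - 836.7
   = 17845.6 Hz

17845.6 Hz


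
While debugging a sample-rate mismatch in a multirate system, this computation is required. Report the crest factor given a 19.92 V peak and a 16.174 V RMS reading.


Crest factor is the ratio of peak to RMS:
CF = V_peak / V_rms
   = 19.92 / 16.174
   = 1.2316

1.2316


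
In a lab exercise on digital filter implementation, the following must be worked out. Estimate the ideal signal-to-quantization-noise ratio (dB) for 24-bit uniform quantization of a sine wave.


Theoretical SNR for a full-scale sinusoid:
SNR = 6.02 * N + 1.76
    = 6.02 * 24 + 1.76
    = 144.48 + 1.76
    = 146.24 dB

146.24 dB


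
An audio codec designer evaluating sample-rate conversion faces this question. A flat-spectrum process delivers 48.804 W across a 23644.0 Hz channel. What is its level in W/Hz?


Power spectral density:
PSD = P / BW
    = 48.804 / 23644.0
    = 0.00206412 W/Hz

0.00206412 W/Hz


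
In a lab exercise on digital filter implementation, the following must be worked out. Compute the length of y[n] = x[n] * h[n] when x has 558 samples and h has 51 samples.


Linear convolution output length:
L = N + M - 1
  = 558 + 51 - 1
  = 608 samples

608


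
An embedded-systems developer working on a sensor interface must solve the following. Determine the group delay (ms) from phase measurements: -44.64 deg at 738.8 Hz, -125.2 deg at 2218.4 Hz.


Group delay from phase difference:
tau = -d(phi)/d(omega)
d(phi) = -80.56 deg = -1.406037 rad
d(omega) = 2*pi*(2218.4 - 738.8) = 9296.601 rad/s
tau = -(-1.406037) / 9296.601
    = 0.1512 ms

0.1512 ms


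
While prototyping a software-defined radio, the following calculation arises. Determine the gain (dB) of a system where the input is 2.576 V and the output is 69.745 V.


Voltage gain in dB:
G = 20 * log10(Vout / Vin)
  = 20 * log10(69.745 / 2.576)
  = 20 * log10(27.074922)
  = 20 * 1.432567
  = 28.65 dB

28.65 dB


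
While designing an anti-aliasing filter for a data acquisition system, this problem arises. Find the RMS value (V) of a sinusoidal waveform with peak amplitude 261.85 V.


RMS voltage for a sinusoidal waveform:
V_rms = V_peak / sqrt(2)
      = 261.85 / 1.414214
      = 185.156 V

185.156 V


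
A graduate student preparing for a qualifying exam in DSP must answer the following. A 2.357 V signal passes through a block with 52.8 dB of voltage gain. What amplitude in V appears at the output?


Output voltage from dB gain:
V_out = V_in * 10^(gain_dB / 20)
      = 2.357 * 10^(52.8 / 20)
      = 2.357 * 436.515832
      = 1028.8678 V

1028.8678 V
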